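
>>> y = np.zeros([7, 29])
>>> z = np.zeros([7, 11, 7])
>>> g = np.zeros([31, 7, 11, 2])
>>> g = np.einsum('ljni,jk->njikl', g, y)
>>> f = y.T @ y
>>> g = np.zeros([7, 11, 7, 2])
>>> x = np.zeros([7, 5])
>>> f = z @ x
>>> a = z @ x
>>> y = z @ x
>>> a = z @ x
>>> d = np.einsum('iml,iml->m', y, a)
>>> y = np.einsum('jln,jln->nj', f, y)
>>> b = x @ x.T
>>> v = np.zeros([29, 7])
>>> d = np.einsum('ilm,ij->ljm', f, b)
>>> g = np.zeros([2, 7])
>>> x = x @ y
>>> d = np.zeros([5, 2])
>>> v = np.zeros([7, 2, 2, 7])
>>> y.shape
(5, 7)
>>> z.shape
(7, 11, 7)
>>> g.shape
(2, 7)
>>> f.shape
(7, 11, 5)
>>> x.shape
(7, 7)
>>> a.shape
(7, 11, 5)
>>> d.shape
(5, 2)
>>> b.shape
(7, 7)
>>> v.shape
(7, 2, 2, 7)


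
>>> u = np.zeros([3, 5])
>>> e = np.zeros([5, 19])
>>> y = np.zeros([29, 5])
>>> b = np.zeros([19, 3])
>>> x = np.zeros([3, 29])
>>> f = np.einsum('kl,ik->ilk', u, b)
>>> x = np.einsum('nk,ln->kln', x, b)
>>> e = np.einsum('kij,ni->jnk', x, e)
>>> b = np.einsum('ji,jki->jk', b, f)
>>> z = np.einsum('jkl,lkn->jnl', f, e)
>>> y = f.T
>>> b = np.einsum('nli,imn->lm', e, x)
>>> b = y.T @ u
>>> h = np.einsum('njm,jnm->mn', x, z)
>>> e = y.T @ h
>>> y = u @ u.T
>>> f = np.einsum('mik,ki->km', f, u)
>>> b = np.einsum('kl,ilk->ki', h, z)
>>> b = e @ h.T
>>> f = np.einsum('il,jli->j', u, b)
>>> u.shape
(3, 5)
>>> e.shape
(19, 5, 29)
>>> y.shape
(3, 3)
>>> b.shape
(19, 5, 3)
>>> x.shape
(29, 19, 3)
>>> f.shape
(19,)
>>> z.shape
(19, 29, 3)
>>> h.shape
(3, 29)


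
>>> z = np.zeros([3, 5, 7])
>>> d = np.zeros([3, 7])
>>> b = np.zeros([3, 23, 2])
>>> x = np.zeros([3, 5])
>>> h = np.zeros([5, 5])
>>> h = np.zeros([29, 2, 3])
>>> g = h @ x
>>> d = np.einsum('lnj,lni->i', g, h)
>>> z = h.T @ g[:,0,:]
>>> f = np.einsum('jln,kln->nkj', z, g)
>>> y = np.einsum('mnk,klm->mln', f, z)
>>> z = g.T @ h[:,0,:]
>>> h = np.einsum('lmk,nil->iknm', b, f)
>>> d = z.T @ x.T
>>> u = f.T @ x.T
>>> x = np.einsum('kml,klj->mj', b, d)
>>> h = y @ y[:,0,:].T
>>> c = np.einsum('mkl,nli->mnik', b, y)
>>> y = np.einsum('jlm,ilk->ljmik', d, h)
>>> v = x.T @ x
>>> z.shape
(5, 2, 3)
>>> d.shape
(3, 2, 3)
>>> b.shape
(3, 23, 2)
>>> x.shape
(23, 3)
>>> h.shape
(5, 2, 5)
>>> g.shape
(29, 2, 5)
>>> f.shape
(5, 29, 3)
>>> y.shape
(2, 3, 3, 5, 5)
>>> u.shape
(3, 29, 3)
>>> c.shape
(3, 5, 29, 23)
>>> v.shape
(3, 3)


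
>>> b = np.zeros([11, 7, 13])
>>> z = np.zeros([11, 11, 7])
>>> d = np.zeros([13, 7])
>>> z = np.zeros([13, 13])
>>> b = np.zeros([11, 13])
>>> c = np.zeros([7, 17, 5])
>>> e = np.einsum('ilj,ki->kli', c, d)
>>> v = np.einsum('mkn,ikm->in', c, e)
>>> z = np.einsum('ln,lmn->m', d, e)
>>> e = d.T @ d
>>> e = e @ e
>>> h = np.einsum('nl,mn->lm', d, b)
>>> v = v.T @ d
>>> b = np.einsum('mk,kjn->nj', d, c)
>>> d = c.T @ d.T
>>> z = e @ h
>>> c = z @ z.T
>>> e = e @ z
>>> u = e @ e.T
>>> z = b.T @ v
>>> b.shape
(5, 17)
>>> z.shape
(17, 7)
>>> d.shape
(5, 17, 13)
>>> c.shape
(7, 7)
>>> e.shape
(7, 11)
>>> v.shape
(5, 7)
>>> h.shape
(7, 11)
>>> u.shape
(7, 7)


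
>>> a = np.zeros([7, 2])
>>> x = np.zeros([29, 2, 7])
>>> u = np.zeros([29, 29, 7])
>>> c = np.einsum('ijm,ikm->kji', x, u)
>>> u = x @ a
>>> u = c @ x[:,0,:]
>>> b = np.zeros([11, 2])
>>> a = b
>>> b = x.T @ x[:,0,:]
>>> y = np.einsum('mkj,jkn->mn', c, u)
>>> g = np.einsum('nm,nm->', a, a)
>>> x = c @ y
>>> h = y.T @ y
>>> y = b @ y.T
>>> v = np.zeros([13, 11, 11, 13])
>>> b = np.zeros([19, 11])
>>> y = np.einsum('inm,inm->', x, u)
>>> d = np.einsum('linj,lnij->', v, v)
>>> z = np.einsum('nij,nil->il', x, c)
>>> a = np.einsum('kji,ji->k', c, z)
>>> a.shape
(29,)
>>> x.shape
(29, 2, 7)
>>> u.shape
(29, 2, 7)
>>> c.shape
(29, 2, 29)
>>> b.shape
(19, 11)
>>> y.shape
()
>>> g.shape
()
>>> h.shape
(7, 7)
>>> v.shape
(13, 11, 11, 13)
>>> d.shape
()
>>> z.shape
(2, 29)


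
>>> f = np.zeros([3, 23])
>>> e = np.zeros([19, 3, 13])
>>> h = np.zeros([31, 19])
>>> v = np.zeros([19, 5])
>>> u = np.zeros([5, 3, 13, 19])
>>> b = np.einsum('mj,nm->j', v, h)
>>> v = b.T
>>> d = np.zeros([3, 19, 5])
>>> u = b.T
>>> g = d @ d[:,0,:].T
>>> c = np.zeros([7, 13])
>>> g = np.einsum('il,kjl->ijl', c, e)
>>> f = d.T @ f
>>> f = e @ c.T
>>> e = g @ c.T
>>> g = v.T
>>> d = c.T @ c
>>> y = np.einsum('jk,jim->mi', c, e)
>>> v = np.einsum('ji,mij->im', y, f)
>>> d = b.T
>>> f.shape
(19, 3, 7)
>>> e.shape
(7, 3, 7)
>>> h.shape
(31, 19)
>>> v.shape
(3, 19)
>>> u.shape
(5,)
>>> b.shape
(5,)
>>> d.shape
(5,)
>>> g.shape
(5,)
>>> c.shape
(7, 13)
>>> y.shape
(7, 3)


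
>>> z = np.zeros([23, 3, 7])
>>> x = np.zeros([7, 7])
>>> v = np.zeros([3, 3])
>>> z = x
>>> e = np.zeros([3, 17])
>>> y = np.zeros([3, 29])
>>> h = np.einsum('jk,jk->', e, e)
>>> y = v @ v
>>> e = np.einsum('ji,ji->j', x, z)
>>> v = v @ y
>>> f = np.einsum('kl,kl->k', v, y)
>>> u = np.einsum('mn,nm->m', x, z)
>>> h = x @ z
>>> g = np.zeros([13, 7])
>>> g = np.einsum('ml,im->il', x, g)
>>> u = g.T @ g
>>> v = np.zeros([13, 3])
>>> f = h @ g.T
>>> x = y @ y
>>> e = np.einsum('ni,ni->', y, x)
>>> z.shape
(7, 7)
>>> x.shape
(3, 3)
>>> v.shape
(13, 3)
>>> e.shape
()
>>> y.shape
(3, 3)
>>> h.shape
(7, 7)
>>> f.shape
(7, 13)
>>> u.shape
(7, 7)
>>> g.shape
(13, 7)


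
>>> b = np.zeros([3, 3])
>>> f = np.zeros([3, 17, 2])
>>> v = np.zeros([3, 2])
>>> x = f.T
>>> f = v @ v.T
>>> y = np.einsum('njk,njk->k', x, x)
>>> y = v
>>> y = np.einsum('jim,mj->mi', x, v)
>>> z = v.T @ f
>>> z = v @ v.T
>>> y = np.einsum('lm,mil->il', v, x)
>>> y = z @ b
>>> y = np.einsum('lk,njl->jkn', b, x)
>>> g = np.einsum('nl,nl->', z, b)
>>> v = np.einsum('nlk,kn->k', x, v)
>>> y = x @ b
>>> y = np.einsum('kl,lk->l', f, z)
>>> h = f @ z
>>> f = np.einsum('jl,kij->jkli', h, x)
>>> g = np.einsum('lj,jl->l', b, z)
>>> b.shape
(3, 3)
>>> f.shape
(3, 2, 3, 17)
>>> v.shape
(3,)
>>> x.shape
(2, 17, 3)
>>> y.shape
(3,)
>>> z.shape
(3, 3)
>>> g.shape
(3,)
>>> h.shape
(3, 3)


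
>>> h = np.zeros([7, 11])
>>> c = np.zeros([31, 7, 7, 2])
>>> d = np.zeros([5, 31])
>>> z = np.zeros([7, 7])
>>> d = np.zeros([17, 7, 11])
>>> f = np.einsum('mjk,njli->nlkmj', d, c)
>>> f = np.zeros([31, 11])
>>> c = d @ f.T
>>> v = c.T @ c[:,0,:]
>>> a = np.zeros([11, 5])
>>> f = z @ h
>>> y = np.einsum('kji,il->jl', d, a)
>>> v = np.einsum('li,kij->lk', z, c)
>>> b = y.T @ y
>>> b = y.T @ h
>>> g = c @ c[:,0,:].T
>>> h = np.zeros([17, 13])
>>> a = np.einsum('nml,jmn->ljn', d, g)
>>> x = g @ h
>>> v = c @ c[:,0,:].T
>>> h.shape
(17, 13)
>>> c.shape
(17, 7, 31)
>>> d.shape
(17, 7, 11)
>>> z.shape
(7, 7)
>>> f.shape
(7, 11)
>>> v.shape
(17, 7, 17)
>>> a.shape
(11, 17, 17)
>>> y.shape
(7, 5)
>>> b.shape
(5, 11)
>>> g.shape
(17, 7, 17)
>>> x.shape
(17, 7, 13)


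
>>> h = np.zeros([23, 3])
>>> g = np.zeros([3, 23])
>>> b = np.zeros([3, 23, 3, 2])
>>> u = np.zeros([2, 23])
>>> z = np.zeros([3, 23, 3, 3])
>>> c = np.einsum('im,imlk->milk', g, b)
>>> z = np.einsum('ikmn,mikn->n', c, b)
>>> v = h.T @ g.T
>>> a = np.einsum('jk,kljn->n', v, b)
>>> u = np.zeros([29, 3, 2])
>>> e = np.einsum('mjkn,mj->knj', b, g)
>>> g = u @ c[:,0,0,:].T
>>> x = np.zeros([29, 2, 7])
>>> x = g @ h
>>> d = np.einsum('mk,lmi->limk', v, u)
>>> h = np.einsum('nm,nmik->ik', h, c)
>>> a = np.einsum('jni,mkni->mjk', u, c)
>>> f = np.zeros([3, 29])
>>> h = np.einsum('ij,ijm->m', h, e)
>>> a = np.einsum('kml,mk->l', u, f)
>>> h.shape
(23,)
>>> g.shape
(29, 3, 23)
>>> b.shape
(3, 23, 3, 2)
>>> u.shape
(29, 3, 2)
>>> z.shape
(2,)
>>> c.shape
(23, 3, 3, 2)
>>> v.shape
(3, 3)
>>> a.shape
(2,)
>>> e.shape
(3, 2, 23)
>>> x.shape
(29, 3, 3)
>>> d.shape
(29, 2, 3, 3)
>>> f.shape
(3, 29)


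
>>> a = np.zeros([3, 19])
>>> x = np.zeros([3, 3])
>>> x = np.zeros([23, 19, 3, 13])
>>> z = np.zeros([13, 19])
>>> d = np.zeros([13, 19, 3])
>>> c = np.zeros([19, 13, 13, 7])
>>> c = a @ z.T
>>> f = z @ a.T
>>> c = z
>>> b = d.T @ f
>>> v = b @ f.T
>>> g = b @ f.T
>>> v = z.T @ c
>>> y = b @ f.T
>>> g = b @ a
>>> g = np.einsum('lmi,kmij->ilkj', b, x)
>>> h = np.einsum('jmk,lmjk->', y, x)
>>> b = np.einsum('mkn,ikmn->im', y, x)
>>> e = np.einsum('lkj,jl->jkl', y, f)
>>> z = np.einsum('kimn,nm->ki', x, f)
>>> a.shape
(3, 19)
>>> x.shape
(23, 19, 3, 13)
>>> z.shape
(23, 19)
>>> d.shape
(13, 19, 3)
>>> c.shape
(13, 19)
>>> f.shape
(13, 3)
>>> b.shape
(23, 3)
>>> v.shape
(19, 19)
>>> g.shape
(3, 3, 23, 13)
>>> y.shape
(3, 19, 13)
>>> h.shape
()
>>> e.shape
(13, 19, 3)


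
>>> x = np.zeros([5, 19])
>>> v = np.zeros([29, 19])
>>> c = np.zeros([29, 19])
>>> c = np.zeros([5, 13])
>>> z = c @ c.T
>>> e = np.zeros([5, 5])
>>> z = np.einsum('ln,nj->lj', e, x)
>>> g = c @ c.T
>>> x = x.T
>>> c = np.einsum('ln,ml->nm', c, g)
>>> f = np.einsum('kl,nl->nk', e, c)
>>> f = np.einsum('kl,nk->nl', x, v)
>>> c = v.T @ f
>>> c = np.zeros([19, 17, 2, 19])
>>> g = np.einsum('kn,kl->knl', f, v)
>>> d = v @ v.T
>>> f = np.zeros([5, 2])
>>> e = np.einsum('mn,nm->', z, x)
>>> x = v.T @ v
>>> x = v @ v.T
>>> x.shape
(29, 29)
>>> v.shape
(29, 19)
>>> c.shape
(19, 17, 2, 19)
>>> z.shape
(5, 19)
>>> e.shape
()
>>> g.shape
(29, 5, 19)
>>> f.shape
(5, 2)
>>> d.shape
(29, 29)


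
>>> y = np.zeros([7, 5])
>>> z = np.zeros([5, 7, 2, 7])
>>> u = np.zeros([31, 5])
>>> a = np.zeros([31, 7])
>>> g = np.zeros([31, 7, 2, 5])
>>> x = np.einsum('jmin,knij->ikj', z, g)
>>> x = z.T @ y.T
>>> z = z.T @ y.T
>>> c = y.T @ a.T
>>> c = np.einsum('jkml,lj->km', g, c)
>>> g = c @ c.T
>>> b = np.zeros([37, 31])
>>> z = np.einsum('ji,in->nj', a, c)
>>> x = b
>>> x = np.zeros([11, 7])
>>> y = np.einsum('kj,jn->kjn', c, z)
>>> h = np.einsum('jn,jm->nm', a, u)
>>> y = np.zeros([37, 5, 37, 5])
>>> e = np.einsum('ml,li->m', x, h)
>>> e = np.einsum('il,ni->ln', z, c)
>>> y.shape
(37, 5, 37, 5)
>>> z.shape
(2, 31)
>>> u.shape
(31, 5)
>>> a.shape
(31, 7)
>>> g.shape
(7, 7)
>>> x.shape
(11, 7)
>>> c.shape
(7, 2)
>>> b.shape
(37, 31)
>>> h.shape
(7, 5)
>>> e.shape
(31, 7)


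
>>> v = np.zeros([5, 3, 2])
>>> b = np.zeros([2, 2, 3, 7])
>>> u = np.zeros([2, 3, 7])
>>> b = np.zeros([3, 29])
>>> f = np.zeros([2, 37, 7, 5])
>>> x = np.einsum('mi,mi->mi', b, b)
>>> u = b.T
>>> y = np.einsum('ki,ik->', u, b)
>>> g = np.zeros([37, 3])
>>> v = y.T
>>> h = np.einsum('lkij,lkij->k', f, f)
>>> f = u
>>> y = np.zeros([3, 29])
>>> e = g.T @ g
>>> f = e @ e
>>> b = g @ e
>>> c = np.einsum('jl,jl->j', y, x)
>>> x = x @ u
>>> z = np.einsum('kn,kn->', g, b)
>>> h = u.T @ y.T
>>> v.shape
()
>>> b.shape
(37, 3)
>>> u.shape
(29, 3)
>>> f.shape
(3, 3)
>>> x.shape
(3, 3)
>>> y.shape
(3, 29)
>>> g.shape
(37, 3)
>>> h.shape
(3, 3)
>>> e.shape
(3, 3)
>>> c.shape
(3,)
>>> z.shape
()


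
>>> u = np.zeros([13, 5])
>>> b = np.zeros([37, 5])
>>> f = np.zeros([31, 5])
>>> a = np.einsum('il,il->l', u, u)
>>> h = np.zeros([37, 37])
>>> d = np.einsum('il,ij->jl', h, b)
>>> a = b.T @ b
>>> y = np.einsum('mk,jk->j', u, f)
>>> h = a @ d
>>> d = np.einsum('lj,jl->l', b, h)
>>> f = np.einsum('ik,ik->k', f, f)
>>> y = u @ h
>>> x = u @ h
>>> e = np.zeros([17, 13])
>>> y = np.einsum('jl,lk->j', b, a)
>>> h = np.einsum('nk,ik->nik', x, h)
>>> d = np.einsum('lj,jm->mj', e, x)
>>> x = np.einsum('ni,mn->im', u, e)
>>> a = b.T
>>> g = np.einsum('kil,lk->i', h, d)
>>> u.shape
(13, 5)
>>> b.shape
(37, 5)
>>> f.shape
(5,)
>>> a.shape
(5, 37)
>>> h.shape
(13, 5, 37)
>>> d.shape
(37, 13)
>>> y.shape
(37,)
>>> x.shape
(5, 17)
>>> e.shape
(17, 13)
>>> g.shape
(5,)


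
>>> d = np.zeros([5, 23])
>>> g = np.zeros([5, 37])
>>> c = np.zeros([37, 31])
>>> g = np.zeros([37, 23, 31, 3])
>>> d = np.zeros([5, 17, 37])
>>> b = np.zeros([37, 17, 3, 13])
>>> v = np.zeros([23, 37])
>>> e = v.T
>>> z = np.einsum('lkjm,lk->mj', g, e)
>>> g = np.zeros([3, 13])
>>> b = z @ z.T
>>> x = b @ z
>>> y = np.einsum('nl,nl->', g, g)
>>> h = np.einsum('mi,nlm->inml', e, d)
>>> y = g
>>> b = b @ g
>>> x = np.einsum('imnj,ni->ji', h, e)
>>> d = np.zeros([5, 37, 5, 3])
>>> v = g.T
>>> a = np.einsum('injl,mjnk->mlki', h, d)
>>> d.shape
(5, 37, 5, 3)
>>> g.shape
(3, 13)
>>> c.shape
(37, 31)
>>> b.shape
(3, 13)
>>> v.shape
(13, 3)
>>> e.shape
(37, 23)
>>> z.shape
(3, 31)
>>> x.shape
(17, 23)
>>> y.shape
(3, 13)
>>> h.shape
(23, 5, 37, 17)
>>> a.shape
(5, 17, 3, 23)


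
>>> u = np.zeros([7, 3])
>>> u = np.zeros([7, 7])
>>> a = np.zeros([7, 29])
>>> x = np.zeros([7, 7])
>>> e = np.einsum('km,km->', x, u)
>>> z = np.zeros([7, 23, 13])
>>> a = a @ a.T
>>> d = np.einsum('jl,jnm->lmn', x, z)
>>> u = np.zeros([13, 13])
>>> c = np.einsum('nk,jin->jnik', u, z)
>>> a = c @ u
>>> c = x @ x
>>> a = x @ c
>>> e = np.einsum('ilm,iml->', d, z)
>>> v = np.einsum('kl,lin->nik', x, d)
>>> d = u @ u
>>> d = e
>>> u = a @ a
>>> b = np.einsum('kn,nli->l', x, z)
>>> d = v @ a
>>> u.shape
(7, 7)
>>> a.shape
(7, 7)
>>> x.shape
(7, 7)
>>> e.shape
()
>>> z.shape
(7, 23, 13)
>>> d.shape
(23, 13, 7)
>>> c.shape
(7, 7)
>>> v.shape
(23, 13, 7)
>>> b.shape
(23,)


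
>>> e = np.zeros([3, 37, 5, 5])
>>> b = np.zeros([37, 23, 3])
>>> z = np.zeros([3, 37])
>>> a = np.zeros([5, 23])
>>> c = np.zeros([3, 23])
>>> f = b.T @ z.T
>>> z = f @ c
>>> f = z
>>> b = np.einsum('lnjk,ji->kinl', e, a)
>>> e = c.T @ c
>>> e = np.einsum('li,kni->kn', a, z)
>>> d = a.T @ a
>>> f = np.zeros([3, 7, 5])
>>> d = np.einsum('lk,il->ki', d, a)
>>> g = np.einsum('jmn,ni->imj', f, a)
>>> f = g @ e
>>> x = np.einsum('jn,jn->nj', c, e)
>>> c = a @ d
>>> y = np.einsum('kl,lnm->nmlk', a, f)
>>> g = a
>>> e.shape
(3, 23)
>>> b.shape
(5, 23, 37, 3)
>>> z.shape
(3, 23, 23)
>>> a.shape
(5, 23)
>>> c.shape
(5, 5)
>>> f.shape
(23, 7, 23)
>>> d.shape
(23, 5)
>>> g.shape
(5, 23)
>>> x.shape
(23, 3)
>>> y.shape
(7, 23, 23, 5)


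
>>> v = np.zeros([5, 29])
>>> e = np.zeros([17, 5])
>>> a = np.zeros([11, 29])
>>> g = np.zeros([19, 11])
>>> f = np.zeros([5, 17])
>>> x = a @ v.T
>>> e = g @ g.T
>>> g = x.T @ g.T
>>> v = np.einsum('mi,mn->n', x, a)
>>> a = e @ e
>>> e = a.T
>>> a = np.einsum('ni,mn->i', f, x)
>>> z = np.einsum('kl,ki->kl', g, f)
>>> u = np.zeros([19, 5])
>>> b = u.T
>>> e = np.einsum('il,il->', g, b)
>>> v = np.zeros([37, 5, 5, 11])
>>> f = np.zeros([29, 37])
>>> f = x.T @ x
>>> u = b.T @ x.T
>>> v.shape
(37, 5, 5, 11)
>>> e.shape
()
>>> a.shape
(17,)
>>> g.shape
(5, 19)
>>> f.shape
(5, 5)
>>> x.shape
(11, 5)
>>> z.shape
(5, 19)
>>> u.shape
(19, 11)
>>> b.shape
(5, 19)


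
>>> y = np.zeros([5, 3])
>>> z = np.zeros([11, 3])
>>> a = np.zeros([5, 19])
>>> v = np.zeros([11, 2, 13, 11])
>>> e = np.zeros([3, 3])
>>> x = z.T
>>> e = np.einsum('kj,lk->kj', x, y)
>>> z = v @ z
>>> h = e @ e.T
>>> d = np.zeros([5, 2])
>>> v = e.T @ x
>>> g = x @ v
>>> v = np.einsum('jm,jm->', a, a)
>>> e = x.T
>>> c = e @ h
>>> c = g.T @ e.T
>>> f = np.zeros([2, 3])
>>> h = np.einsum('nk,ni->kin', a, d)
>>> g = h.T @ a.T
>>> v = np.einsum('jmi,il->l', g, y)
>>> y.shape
(5, 3)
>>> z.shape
(11, 2, 13, 3)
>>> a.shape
(5, 19)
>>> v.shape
(3,)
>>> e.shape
(11, 3)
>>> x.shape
(3, 11)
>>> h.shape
(19, 2, 5)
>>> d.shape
(5, 2)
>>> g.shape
(5, 2, 5)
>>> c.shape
(11, 11)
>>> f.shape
(2, 3)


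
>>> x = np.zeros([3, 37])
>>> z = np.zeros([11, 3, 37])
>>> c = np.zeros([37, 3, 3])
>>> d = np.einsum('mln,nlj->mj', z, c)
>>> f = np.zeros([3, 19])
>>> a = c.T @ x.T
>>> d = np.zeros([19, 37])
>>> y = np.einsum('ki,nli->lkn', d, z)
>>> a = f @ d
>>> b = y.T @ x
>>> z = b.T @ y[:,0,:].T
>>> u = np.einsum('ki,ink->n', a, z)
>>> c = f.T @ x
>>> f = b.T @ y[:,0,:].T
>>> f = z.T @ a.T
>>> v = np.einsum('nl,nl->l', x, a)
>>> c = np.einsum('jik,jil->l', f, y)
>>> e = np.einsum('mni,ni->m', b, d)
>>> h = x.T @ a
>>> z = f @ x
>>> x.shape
(3, 37)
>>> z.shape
(3, 19, 37)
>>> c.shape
(11,)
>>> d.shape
(19, 37)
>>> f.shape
(3, 19, 3)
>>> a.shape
(3, 37)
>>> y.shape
(3, 19, 11)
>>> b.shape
(11, 19, 37)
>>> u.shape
(19,)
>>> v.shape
(37,)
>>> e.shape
(11,)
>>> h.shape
(37, 37)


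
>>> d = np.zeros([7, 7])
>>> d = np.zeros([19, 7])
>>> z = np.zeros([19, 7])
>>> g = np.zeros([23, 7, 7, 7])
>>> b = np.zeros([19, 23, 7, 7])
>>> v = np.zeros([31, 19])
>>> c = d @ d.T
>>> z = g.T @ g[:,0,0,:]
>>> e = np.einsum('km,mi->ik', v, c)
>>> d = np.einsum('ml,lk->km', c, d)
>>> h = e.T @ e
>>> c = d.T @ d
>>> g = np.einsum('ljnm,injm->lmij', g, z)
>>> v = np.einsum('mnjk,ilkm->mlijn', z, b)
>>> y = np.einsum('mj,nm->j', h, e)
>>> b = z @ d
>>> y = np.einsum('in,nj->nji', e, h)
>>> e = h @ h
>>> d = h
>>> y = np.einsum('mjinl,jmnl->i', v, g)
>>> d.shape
(31, 31)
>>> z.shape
(7, 7, 7, 7)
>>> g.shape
(23, 7, 7, 7)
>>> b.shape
(7, 7, 7, 19)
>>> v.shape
(7, 23, 19, 7, 7)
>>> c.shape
(19, 19)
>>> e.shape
(31, 31)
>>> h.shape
(31, 31)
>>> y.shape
(19,)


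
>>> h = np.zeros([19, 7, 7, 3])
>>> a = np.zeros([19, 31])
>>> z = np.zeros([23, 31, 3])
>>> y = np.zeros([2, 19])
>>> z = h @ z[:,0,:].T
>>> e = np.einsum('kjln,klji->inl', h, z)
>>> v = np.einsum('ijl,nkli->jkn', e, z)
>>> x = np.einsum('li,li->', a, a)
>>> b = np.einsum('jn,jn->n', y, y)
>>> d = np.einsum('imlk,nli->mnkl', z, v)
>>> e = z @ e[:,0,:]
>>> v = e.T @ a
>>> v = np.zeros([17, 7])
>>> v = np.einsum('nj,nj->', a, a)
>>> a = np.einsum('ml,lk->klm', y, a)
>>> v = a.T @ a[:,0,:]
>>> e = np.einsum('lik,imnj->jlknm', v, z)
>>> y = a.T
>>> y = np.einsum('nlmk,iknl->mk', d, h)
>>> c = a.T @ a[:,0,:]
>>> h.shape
(19, 7, 7, 3)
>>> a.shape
(31, 19, 2)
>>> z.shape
(19, 7, 7, 23)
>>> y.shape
(23, 7)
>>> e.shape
(23, 2, 2, 7, 7)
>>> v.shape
(2, 19, 2)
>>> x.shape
()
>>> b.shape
(19,)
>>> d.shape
(7, 3, 23, 7)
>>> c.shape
(2, 19, 2)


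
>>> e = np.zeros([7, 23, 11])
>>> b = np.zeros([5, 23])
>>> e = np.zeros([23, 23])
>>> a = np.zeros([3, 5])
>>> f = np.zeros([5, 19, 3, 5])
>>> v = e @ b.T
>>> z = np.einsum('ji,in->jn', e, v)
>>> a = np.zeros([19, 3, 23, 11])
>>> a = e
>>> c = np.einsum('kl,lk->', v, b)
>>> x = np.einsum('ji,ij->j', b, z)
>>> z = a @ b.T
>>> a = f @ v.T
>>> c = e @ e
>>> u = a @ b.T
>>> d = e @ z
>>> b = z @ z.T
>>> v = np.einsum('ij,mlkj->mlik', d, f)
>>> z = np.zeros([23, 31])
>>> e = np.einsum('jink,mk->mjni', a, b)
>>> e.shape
(23, 5, 3, 19)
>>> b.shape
(23, 23)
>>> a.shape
(5, 19, 3, 23)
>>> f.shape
(5, 19, 3, 5)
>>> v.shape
(5, 19, 23, 3)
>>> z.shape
(23, 31)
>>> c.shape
(23, 23)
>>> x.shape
(5,)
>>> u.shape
(5, 19, 3, 5)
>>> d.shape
(23, 5)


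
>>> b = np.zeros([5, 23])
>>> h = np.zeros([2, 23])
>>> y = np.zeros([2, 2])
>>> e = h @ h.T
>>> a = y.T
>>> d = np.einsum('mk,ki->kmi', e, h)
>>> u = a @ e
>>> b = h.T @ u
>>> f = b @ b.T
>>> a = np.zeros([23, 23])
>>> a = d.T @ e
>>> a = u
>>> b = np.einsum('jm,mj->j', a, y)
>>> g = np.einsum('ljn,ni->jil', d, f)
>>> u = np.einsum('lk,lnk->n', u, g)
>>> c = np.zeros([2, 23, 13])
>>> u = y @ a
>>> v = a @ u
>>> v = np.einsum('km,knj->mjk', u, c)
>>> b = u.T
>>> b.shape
(2, 2)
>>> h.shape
(2, 23)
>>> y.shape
(2, 2)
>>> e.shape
(2, 2)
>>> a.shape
(2, 2)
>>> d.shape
(2, 2, 23)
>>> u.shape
(2, 2)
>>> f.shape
(23, 23)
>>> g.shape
(2, 23, 2)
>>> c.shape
(2, 23, 13)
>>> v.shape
(2, 13, 2)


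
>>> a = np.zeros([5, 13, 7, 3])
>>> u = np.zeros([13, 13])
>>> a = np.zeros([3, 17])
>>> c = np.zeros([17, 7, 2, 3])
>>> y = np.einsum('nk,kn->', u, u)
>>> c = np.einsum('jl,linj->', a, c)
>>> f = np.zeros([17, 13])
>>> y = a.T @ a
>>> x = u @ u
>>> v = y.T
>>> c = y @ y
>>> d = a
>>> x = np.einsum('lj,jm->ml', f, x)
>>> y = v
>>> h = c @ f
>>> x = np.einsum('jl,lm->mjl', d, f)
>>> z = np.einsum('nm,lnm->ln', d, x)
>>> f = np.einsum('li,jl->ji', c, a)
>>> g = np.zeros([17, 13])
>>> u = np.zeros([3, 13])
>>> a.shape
(3, 17)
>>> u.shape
(3, 13)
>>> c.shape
(17, 17)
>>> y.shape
(17, 17)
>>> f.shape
(3, 17)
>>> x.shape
(13, 3, 17)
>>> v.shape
(17, 17)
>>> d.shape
(3, 17)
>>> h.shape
(17, 13)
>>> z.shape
(13, 3)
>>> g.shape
(17, 13)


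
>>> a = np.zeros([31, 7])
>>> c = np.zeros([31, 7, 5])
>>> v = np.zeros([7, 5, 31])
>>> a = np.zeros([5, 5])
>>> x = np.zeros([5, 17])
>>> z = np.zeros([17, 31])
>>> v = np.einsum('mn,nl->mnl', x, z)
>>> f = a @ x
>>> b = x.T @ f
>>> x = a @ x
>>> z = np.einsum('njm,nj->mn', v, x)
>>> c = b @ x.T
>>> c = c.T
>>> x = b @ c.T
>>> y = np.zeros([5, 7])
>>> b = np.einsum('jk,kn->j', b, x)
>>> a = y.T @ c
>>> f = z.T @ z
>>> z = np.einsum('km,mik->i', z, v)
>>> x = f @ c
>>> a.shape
(7, 17)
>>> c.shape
(5, 17)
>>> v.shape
(5, 17, 31)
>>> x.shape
(5, 17)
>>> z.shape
(17,)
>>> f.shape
(5, 5)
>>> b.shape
(17,)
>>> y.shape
(5, 7)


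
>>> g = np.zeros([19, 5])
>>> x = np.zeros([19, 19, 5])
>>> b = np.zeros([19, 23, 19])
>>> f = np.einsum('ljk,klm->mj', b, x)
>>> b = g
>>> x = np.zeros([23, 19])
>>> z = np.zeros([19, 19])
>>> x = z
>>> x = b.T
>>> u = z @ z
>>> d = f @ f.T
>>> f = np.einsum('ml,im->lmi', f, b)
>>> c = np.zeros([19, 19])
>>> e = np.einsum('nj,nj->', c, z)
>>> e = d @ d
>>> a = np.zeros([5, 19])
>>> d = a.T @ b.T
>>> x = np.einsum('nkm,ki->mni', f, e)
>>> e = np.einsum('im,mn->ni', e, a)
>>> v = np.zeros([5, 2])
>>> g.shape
(19, 5)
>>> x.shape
(19, 23, 5)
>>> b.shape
(19, 5)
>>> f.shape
(23, 5, 19)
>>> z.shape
(19, 19)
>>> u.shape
(19, 19)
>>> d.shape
(19, 19)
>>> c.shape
(19, 19)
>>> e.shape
(19, 5)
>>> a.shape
(5, 19)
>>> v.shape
(5, 2)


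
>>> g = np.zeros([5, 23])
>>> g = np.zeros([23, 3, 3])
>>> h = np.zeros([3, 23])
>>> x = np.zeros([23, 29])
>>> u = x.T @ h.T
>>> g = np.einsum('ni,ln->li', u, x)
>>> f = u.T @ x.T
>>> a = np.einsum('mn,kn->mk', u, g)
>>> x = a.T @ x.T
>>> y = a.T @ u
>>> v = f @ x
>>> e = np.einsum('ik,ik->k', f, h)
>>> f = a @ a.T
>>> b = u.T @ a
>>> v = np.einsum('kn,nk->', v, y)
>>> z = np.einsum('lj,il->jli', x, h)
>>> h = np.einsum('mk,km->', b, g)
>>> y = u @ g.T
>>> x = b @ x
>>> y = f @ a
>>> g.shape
(23, 3)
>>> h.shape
()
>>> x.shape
(3, 23)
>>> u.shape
(29, 3)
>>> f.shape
(29, 29)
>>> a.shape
(29, 23)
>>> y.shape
(29, 23)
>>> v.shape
()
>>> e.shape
(23,)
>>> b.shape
(3, 23)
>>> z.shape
(23, 23, 3)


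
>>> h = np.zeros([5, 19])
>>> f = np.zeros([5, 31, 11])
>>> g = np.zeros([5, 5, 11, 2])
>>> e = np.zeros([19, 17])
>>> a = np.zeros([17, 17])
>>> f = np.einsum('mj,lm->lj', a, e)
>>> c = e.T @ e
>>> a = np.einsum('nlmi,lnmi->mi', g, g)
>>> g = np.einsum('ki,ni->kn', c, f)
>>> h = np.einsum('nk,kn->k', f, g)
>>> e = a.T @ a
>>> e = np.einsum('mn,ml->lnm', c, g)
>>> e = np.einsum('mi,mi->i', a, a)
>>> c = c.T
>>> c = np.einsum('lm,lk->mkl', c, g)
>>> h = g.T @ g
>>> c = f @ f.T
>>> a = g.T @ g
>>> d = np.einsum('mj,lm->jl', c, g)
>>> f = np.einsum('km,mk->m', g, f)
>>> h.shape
(19, 19)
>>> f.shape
(19,)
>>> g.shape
(17, 19)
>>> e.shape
(2,)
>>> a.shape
(19, 19)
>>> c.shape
(19, 19)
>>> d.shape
(19, 17)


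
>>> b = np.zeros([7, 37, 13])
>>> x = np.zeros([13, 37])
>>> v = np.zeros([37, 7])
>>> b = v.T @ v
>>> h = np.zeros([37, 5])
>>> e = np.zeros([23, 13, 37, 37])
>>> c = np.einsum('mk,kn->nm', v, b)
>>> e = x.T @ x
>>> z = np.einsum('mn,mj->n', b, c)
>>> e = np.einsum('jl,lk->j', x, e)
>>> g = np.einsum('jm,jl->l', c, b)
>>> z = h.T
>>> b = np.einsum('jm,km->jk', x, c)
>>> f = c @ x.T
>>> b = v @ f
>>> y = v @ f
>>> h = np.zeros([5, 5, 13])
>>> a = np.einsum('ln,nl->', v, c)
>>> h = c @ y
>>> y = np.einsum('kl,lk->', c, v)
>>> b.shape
(37, 13)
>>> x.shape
(13, 37)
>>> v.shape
(37, 7)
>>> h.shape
(7, 13)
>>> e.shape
(13,)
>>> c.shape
(7, 37)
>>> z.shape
(5, 37)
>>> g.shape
(7,)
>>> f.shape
(7, 13)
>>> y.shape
()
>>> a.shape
()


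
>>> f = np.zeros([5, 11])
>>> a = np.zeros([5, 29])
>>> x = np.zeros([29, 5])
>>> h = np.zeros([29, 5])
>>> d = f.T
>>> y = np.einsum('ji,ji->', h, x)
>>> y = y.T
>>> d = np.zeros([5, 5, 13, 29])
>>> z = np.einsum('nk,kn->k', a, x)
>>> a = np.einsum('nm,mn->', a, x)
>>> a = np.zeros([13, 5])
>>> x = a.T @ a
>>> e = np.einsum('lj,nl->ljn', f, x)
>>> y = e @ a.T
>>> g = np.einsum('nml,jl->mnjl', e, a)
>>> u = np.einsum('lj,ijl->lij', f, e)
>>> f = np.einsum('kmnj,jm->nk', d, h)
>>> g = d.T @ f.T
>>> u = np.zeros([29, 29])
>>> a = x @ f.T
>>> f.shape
(13, 5)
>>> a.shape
(5, 13)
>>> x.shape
(5, 5)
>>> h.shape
(29, 5)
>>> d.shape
(5, 5, 13, 29)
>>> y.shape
(5, 11, 13)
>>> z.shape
(29,)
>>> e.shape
(5, 11, 5)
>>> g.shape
(29, 13, 5, 13)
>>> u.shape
(29, 29)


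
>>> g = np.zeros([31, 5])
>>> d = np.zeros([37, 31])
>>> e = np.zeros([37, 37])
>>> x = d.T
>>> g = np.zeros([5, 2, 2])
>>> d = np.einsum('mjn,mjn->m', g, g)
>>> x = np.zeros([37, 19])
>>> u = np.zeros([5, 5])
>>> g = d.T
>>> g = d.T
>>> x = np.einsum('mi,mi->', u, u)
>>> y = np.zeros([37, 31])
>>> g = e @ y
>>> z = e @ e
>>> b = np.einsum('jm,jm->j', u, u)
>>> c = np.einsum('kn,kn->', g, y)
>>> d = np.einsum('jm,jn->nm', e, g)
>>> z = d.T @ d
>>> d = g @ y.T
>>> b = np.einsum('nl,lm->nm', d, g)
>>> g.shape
(37, 31)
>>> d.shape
(37, 37)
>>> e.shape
(37, 37)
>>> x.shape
()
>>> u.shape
(5, 5)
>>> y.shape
(37, 31)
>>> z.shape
(37, 37)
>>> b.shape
(37, 31)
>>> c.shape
()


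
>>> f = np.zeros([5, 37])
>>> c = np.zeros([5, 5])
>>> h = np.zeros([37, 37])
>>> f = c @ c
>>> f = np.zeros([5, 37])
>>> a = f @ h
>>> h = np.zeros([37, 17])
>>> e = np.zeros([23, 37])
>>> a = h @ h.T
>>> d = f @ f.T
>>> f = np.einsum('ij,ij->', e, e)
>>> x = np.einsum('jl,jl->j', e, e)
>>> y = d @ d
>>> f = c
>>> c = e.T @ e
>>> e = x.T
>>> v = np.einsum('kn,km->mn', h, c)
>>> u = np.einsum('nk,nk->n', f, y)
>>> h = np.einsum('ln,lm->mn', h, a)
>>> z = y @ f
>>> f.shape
(5, 5)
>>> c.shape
(37, 37)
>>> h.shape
(37, 17)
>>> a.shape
(37, 37)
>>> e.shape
(23,)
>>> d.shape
(5, 5)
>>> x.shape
(23,)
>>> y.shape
(5, 5)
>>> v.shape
(37, 17)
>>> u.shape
(5,)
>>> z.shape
(5, 5)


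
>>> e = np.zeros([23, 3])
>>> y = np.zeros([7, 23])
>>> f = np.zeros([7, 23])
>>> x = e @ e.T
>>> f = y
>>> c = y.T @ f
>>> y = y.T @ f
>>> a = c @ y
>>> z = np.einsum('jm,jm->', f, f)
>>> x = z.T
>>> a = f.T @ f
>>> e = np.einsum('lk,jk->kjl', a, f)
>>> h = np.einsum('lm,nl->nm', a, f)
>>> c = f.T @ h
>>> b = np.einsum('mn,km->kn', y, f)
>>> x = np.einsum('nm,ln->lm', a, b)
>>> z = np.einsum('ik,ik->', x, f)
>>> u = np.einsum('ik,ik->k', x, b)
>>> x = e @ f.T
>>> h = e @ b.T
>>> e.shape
(23, 7, 23)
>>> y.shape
(23, 23)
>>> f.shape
(7, 23)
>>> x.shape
(23, 7, 7)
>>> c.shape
(23, 23)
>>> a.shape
(23, 23)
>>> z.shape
()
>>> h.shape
(23, 7, 7)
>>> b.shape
(7, 23)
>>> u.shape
(23,)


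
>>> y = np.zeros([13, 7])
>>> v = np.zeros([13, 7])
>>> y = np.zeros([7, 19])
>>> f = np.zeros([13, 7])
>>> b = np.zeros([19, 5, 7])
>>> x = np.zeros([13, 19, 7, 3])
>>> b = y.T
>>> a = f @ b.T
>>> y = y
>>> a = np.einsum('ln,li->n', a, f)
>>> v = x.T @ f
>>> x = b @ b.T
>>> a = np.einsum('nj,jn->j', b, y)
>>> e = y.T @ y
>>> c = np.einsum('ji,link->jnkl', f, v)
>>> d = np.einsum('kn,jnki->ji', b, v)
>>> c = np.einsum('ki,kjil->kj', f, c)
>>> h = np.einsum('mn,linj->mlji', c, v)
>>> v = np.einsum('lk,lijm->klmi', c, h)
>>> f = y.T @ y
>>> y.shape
(7, 19)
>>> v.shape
(19, 13, 7, 3)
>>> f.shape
(19, 19)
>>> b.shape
(19, 7)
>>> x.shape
(19, 19)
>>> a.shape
(7,)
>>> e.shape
(19, 19)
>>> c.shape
(13, 19)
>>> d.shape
(3, 7)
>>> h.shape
(13, 3, 7, 7)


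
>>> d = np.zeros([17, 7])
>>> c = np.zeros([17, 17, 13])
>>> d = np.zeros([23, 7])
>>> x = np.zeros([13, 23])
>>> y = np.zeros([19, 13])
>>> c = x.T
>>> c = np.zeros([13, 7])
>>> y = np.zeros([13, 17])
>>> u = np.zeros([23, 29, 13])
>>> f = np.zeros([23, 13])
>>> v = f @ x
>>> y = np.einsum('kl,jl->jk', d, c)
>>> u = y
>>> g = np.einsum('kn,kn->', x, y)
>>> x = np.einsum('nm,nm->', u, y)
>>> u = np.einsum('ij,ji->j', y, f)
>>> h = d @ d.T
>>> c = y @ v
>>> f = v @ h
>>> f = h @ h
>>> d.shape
(23, 7)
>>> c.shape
(13, 23)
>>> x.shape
()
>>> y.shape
(13, 23)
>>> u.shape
(23,)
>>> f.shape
(23, 23)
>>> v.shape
(23, 23)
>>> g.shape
()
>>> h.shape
(23, 23)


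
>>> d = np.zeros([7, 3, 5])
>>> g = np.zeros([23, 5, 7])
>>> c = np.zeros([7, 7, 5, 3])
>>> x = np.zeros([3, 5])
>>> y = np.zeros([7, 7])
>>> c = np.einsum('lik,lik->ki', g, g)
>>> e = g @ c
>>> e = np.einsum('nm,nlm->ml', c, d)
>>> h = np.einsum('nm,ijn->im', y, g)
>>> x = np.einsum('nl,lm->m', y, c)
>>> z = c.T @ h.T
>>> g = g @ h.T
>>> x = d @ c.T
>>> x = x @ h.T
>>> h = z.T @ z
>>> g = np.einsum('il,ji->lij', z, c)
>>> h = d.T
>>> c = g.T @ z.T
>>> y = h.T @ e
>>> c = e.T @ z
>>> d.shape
(7, 3, 5)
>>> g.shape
(23, 5, 7)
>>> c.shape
(3, 23)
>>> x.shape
(7, 3, 23)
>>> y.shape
(7, 3, 3)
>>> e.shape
(5, 3)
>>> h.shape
(5, 3, 7)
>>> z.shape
(5, 23)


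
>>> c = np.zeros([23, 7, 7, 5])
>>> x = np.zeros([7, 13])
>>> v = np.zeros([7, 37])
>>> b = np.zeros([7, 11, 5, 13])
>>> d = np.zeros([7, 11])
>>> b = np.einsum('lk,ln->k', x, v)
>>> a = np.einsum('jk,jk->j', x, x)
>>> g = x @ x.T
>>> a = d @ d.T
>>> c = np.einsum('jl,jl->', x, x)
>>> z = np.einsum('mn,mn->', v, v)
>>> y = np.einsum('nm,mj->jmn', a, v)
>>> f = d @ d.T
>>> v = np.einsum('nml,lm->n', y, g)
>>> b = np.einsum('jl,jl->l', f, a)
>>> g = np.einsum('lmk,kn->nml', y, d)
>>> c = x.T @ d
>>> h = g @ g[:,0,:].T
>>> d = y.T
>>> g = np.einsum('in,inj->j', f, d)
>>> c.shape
(13, 11)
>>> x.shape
(7, 13)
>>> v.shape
(37,)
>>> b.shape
(7,)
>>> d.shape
(7, 7, 37)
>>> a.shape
(7, 7)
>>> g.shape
(37,)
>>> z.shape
()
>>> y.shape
(37, 7, 7)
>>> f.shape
(7, 7)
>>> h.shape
(11, 7, 11)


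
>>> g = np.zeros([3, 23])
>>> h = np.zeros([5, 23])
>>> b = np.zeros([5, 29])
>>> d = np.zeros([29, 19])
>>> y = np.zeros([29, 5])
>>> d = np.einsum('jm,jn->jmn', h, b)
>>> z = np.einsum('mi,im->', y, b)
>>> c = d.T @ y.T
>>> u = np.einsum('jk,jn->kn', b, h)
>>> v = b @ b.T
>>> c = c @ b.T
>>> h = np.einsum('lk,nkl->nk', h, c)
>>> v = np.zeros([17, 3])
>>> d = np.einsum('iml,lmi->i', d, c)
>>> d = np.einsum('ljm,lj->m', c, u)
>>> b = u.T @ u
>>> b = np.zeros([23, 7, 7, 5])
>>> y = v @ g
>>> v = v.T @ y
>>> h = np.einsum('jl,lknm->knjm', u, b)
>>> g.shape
(3, 23)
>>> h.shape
(7, 7, 29, 5)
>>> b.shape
(23, 7, 7, 5)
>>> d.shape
(5,)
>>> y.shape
(17, 23)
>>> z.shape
()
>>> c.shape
(29, 23, 5)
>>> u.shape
(29, 23)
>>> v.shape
(3, 23)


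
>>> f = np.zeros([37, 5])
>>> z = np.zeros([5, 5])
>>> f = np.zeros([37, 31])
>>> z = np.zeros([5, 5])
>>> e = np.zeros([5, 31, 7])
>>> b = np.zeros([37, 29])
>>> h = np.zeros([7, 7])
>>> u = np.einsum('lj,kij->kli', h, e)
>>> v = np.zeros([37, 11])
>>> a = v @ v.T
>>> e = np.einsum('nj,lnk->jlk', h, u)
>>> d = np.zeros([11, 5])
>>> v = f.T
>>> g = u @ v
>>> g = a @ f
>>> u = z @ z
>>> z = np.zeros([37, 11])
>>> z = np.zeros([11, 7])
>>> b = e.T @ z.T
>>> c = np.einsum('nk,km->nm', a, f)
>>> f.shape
(37, 31)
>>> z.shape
(11, 7)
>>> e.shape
(7, 5, 31)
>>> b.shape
(31, 5, 11)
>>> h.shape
(7, 7)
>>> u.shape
(5, 5)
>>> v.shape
(31, 37)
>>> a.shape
(37, 37)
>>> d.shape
(11, 5)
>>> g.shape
(37, 31)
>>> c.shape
(37, 31)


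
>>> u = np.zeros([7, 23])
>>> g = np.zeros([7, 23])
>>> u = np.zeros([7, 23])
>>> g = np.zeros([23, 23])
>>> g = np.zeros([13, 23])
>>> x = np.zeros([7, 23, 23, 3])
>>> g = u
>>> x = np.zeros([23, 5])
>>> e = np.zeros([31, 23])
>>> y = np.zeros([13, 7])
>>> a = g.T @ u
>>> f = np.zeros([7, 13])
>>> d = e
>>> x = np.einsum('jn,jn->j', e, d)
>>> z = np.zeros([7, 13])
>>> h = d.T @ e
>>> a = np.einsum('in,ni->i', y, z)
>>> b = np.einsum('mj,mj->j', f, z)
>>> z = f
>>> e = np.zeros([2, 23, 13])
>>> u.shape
(7, 23)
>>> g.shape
(7, 23)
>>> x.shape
(31,)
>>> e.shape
(2, 23, 13)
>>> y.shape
(13, 7)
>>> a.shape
(13,)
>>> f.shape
(7, 13)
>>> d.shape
(31, 23)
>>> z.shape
(7, 13)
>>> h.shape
(23, 23)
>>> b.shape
(13,)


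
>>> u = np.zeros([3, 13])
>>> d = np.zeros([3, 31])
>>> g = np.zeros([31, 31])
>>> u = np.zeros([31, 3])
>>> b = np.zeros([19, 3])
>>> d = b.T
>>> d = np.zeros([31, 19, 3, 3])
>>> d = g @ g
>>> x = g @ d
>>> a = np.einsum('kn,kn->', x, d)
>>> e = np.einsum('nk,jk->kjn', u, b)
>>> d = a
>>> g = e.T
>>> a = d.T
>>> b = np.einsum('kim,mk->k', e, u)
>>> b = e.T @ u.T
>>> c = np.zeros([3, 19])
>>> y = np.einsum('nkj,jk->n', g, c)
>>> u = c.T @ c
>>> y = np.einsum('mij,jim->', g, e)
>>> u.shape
(19, 19)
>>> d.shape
()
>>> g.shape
(31, 19, 3)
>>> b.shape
(31, 19, 31)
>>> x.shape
(31, 31)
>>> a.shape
()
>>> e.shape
(3, 19, 31)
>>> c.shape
(3, 19)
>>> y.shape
()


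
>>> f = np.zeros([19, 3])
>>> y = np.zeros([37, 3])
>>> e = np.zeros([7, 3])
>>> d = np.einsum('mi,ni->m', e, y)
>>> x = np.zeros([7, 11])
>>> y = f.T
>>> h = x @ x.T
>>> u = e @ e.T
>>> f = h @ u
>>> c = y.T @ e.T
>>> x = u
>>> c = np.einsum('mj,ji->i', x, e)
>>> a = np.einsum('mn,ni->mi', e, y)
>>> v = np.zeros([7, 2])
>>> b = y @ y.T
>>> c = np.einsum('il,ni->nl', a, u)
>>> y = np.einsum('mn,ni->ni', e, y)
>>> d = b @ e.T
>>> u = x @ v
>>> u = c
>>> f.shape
(7, 7)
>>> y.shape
(3, 19)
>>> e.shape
(7, 3)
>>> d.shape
(3, 7)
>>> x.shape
(7, 7)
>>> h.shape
(7, 7)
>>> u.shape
(7, 19)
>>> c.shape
(7, 19)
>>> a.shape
(7, 19)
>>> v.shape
(7, 2)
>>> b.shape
(3, 3)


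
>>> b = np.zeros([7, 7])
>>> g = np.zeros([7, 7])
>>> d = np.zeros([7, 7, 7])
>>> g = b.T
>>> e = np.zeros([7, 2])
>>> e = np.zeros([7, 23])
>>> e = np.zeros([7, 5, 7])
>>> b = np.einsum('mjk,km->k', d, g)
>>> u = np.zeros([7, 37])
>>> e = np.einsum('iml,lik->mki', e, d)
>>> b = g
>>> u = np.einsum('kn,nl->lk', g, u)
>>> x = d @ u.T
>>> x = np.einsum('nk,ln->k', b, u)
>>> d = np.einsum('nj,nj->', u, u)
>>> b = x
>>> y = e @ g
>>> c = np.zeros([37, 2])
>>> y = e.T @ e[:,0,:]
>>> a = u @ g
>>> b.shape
(7,)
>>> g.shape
(7, 7)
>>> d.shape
()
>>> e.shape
(5, 7, 7)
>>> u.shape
(37, 7)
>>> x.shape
(7,)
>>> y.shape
(7, 7, 7)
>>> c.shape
(37, 2)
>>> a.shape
(37, 7)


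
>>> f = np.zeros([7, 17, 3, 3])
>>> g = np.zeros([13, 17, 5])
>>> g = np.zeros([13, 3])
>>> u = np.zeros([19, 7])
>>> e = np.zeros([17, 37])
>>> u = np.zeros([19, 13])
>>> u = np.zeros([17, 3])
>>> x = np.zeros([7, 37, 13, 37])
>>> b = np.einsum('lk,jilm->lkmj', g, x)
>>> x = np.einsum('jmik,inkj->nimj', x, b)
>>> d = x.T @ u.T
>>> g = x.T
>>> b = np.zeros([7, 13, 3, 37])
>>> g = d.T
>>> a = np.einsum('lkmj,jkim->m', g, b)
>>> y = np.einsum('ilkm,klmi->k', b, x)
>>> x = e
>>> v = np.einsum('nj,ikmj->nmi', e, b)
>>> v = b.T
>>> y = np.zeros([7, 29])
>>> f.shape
(7, 17, 3, 3)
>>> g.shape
(17, 13, 37, 7)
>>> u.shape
(17, 3)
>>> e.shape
(17, 37)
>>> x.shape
(17, 37)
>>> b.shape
(7, 13, 3, 37)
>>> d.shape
(7, 37, 13, 17)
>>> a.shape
(37,)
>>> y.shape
(7, 29)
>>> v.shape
(37, 3, 13, 7)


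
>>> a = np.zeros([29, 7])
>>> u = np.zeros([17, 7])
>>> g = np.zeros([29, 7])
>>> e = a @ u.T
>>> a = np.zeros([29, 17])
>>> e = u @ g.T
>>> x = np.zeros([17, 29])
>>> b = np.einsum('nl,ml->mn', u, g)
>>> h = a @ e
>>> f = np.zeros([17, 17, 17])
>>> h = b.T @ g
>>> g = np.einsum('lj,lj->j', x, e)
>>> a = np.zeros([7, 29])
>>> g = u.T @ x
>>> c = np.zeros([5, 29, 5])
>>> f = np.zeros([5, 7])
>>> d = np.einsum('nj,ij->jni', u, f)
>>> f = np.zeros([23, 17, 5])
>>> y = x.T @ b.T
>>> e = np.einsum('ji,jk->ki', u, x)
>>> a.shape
(7, 29)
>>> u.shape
(17, 7)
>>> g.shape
(7, 29)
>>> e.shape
(29, 7)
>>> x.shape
(17, 29)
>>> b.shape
(29, 17)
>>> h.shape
(17, 7)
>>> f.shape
(23, 17, 5)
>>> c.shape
(5, 29, 5)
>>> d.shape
(7, 17, 5)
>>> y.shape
(29, 29)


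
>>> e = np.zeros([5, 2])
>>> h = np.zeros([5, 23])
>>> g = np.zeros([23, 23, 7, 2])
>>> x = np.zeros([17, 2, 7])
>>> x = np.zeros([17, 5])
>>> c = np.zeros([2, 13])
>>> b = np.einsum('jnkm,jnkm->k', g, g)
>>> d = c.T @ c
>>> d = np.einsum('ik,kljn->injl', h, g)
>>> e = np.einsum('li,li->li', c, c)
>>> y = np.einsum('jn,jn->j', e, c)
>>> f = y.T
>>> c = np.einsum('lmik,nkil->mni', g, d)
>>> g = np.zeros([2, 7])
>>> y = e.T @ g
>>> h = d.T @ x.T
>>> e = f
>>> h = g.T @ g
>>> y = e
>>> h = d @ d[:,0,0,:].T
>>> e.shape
(2,)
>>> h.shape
(5, 2, 7, 5)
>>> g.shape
(2, 7)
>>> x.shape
(17, 5)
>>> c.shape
(23, 5, 7)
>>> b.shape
(7,)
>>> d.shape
(5, 2, 7, 23)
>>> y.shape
(2,)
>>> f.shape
(2,)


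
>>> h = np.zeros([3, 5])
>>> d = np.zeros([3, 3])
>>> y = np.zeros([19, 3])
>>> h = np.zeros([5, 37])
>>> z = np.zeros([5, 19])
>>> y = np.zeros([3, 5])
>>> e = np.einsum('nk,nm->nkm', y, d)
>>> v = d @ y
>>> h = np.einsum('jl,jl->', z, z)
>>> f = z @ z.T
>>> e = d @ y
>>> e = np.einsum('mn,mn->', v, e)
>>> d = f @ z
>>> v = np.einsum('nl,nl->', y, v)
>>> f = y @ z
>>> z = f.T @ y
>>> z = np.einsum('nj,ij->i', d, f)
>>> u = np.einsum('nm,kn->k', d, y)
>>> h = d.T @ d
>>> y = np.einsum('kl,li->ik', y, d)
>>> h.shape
(19, 19)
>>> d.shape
(5, 19)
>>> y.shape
(19, 3)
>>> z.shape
(3,)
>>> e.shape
()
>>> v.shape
()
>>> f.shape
(3, 19)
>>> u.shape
(3,)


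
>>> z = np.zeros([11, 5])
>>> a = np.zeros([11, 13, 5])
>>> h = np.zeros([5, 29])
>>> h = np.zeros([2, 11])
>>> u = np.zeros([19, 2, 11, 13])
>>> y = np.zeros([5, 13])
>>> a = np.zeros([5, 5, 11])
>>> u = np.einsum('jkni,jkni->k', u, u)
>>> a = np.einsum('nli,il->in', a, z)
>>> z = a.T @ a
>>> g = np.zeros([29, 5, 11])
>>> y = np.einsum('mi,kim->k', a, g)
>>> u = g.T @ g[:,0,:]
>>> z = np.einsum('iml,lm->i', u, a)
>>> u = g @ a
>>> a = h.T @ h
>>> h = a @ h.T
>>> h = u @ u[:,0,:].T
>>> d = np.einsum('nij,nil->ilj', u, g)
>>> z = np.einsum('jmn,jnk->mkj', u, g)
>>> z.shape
(5, 11, 29)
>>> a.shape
(11, 11)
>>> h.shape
(29, 5, 29)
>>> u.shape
(29, 5, 5)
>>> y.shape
(29,)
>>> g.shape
(29, 5, 11)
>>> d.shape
(5, 11, 5)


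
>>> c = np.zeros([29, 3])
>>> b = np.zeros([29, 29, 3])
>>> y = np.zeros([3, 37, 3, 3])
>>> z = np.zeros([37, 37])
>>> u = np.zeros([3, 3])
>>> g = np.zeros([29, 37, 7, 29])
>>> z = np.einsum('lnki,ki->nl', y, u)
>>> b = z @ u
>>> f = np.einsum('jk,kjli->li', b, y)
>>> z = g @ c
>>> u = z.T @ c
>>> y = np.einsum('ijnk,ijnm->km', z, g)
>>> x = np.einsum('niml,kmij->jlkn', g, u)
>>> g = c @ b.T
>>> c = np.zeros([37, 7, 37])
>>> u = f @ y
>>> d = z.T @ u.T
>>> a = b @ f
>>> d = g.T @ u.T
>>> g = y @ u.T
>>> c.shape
(37, 7, 37)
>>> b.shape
(37, 3)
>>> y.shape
(3, 29)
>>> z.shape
(29, 37, 7, 3)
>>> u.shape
(3, 29)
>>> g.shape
(3, 3)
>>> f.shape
(3, 3)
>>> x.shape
(3, 29, 3, 29)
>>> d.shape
(37, 3)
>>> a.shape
(37, 3)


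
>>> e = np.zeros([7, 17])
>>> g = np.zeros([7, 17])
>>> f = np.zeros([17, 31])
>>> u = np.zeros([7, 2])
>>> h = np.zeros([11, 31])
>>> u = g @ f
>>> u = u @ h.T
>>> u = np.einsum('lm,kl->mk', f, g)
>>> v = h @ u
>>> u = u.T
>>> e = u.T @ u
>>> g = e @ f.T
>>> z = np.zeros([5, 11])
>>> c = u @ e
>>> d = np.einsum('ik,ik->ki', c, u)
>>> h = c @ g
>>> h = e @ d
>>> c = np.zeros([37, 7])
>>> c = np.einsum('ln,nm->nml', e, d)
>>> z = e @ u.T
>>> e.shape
(31, 31)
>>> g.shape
(31, 17)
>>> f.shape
(17, 31)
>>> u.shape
(7, 31)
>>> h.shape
(31, 7)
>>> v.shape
(11, 7)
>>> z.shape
(31, 7)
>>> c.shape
(31, 7, 31)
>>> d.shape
(31, 7)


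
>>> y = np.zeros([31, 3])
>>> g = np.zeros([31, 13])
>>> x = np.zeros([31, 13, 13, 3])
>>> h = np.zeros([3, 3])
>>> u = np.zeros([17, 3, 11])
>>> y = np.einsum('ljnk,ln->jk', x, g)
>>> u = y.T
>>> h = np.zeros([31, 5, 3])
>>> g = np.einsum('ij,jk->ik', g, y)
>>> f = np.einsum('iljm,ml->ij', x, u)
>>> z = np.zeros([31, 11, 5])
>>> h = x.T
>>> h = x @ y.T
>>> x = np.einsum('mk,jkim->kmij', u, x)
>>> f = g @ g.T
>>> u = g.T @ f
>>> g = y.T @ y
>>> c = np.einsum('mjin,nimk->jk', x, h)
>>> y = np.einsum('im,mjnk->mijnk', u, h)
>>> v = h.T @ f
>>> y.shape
(31, 3, 13, 13, 13)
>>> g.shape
(3, 3)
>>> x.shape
(13, 3, 13, 31)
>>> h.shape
(31, 13, 13, 13)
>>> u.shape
(3, 31)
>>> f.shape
(31, 31)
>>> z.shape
(31, 11, 5)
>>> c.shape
(3, 13)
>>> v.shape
(13, 13, 13, 31)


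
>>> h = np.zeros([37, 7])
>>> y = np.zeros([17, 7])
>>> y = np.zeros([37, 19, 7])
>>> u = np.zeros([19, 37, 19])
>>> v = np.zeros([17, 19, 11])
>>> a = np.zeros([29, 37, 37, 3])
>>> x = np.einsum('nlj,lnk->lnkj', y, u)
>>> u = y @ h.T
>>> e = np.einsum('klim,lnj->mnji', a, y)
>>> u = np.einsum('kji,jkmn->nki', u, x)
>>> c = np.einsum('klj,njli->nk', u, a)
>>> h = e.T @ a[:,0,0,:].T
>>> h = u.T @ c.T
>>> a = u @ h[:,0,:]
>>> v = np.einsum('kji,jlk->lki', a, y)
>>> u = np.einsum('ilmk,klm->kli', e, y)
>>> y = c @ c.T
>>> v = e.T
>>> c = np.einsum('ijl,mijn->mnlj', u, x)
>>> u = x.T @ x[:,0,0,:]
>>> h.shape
(37, 37, 29)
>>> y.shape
(29, 29)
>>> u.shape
(7, 19, 37, 7)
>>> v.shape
(37, 7, 19, 3)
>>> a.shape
(7, 37, 29)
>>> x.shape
(19, 37, 19, 7)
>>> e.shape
(3, 19, 7, 37)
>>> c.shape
(19, 7, 3, 19)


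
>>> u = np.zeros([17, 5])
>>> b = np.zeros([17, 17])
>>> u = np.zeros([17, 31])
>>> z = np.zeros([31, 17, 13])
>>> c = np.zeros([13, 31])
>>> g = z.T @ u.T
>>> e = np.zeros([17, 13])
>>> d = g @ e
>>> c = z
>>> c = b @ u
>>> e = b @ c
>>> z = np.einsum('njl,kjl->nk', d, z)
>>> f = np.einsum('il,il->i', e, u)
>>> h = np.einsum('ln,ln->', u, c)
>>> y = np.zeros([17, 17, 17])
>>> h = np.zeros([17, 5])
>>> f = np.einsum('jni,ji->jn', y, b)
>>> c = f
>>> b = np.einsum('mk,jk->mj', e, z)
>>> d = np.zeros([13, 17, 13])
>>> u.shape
(17, 31)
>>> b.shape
(17, 13)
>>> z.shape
(13, 31)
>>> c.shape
(17, 17)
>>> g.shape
(13, 17, 17)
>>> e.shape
(17, 31)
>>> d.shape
(13, 17, 13)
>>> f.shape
(17, 17)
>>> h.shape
(17, 5)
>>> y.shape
(17, 17, 17)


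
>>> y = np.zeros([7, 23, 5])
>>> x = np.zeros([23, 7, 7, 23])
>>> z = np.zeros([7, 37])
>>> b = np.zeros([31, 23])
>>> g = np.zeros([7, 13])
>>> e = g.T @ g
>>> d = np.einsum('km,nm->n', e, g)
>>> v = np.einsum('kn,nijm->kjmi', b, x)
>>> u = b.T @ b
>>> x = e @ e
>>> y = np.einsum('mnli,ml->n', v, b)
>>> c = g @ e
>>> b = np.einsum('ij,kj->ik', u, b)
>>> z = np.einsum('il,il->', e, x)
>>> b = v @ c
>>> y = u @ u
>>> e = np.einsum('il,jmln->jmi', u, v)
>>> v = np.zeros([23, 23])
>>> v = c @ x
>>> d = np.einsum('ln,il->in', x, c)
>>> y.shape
(23, 23)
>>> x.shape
(13, 13)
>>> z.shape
()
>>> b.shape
(31, 7, 23, 13)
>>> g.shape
(7, 13)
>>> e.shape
(31, 7, 23)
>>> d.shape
(7, 13)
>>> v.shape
(7, 13)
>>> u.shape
(23, 23)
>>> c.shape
(7, 13)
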